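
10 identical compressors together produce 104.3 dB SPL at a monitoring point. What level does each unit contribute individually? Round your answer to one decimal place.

10 equal contributions raise the level by 10·log₁₀ 10 = 10.000 dB, so each unit alone gives 104.3 − 10.000.

94.3 dB SPL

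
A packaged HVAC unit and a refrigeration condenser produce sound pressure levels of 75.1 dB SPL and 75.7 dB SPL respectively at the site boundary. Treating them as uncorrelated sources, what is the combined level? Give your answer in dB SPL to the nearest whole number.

78 dB SPL

For uncorrelated sources the intensities add, so convert each level to linear form, sum, and take 10·log₁₀ of the total.
Σ 10^(L/10) = 10^(75.1/10) + 10^(75.7/10) = 6.951e+07.
L_total = 10·log₁₀(6.951e+07) = 78.42 dB SPL.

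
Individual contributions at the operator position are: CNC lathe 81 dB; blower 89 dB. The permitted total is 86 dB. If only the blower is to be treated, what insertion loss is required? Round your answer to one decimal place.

Everything except the blower sums to 10^(81/10) = 1.259e+08 in linear terms, 81.00 dB.
The limit corresponds to 10^(86/10) = 3.981e+08; subtracting the fixed part leaves 2.722e+08 for the blower, i.e. 84.35 dB.
So the blower must be reduced from 89 to 84.35 dB: IL = 4.65 dB.

4.7 dB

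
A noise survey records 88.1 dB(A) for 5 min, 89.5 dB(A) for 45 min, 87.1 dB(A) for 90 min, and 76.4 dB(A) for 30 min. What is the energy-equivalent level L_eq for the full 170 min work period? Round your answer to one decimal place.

L_eq = 10·log₁₀[(1/T)·Σ tᵢ·10^(Lᵢ/10)] with T = 170 min.
Σ tᵢ·10^(Lᵢ/10) = 5·10^(88.1/10) + 45·10^(89.5/10) + 90·10^(87.1/10) + 30·10^(76.4/10) = 9.080e+10.
L_eq = 10·log₁₀(9.080e+10/170) = 87.28 dB(A).

87.3 dB(A)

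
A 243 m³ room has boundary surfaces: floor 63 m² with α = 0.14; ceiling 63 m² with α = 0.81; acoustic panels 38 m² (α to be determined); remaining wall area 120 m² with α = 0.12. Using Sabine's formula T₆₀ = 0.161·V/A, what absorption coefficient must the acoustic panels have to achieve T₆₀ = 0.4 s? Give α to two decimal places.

From T₆₀ = 0.161·V/A, the target T₆₀ = 0.4 s needs A = 0.161·243/0.4 = 97.81 m².
Absorption from the other surfaces = 63·0.14 + 63·0.81 + 120·0.12 = 74.25 m², so the acoustic panels must supply 23.56 m² over 38 m².
α = 23.56/38 = 0.620.

0.62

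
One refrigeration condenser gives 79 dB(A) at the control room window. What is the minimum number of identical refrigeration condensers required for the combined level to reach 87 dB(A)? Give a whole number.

7

The shortfall is 87 − 79 = 8.0 dB, and N units add 10·log₁₀ N, so need 10·log₁₀ N ≥ 8.0.
N ≥ 10^(8.0/10) = 6.310, so N = 7.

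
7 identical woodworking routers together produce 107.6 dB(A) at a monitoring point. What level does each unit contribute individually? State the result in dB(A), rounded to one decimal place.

7 equal contributions raise the level by 10·log₁₀ 7 = 8.451 dB, so each unit alone gives 107.6 − 8.451.

99.1 dB(A)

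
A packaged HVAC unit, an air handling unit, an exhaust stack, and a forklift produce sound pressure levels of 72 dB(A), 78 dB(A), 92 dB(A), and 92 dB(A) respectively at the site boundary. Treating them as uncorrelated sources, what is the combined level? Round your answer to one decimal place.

Incoherent sources combine by intensity addition: L_total = 10·log₁₀(Σ 10^(L_i/10)).
Σ 10^(L/10) = 10^(72/10) + 10^(78/10) + 10^(92/10) + 10^(92/10) = 3.249e+09.
L_total = 10·log₁₀(3.249e+09) = 95.12 dB(A).

95.1 dB(A)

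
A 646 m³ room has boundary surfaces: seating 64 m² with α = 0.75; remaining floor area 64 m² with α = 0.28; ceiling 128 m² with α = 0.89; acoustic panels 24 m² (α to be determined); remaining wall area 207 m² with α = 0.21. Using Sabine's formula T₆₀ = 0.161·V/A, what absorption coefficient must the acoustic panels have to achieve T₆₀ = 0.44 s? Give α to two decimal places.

A = 0.161·V/T₆₀ = 0.161·646/0.44 = 236.38 m² sabins.
Absorption from the other surfaces = 64·0.75 + 64·0.28 + 128·0.89 + 207·0.21 = 223.31 m², so the acoustic panels must supply 13.07 m² over 24 m².
α = 13.07/24 = 0.544.

0.54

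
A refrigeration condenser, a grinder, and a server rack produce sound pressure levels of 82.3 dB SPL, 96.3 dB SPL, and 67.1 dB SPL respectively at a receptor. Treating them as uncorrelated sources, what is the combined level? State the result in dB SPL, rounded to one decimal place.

Incoherent sources combine by intensity addition: L_total = 10·log₁₀(Σ 10^(L_i/10)).
Σ 10^(L/10) = 10^(82.3/10) + 10^(96.3/10) + 10^(67.1/10) = 4.441e+09.
L_total = 10·log₁₀(4.441e+09) = 96.47 dB SPL.

96.5 dB SPL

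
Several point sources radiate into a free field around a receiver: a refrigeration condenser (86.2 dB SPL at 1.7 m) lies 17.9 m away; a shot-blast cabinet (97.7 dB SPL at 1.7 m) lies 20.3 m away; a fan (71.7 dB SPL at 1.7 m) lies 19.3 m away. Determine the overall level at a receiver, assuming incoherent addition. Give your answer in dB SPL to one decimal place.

76.5 dB SPL

Apply inverse-square spreading to bring every level to the receiver, then sum 10^(L/10).
refrigeration condenser: 86.2 − 20·log₁₀(17.9/1.7) = 86.2 − 20.45 = 65.75 dB SPL.
shot-blast cabinet: 97.7 − 20·log₁₀(20.3/1.7) = 97.7 − 21.54 = 76.16 dB SPL.
fan: 71.7 − 20·log₁₀(19.3/1.7) = 71.7 − 21.10 = 50.60 dB SPL.
Σ 10^(L/10) = 4.517e+07 → L_total = 10·log₁₀(4.517e+07) = 76.55 dB SPL.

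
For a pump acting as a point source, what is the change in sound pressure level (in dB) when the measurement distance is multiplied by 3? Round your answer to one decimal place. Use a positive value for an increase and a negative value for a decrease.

-9.5 dB

With spherical spreading the level changes by −20·log₁₀(r₂/r₁).
ΔL = −20·log₁₀(3) = -9.54 dB.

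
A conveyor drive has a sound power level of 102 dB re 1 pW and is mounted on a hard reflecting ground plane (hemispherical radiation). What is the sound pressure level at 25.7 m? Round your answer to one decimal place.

65.8 dB

The power spreads over a hemisphere of area 2π·r², so L_p = L_w − 10·log₁₀(2π·r²).
2π·r² = 4150 m², 10·log₁₀ of that is 36.180 dB.
L_p = 102 − 36.180 = 65.82 dB.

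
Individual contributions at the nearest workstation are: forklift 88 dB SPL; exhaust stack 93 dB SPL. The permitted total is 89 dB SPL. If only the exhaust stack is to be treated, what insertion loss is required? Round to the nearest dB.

Everything except the exhaust stack sums to 10^(88/10) = 6.310e+08 in linear terms, 88.00 dB SPL.
To meet 89 dB SPL overall, the treated exhaust stack may contribute at most 10^(89/10) − 6.310e+08 = 1.634e+08, i.e. 82.13 dB SPL.
Required insertion loss = 93 − 82.13 = 10.87 dB.

11 dB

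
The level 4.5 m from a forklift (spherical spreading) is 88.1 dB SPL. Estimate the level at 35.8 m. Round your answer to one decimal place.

70.1 dB SPL

Spherical spreading from a point source gives a 20·log₁₀(r₂/r₁) drop.
L₂ = 88.1 − 20·log₁₀(35.8/4.5) = 88.1 − 18.013 = 70.09 dB SPL.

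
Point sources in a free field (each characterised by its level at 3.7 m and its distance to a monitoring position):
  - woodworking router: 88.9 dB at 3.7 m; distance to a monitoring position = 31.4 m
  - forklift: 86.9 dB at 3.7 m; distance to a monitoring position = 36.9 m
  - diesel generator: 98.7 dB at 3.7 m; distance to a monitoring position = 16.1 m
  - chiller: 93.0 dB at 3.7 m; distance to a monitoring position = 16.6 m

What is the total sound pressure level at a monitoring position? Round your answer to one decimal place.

Propagate each source to the receiver with L = L_ref − 20·log₁₀(r/r_ref), then add intensities.
woodworking router: 88.9 − 20·log₁₀(31.4/3.7) = 88.9 − 18.57 = 70.33 dB.
forklift: 86.9 − 20·log₁₀(36.9/3.7) = 86.9 − 19.98 = 66.92 dB.
diesel generator: 98.7 − 20·log₁₀(16.1/3.7) = 98.7 − 12.77 = 85.93 dB.
chiller: 93.0 − 20·log₁₀(16.6/3.7) = 93.0 − 13.04 = 79.96 dB.
Σ 10^(L/10) = 5.063e+08 → L_total = 10·log₁₀(5.063e+08) = 87.04 dB.

87.0 dB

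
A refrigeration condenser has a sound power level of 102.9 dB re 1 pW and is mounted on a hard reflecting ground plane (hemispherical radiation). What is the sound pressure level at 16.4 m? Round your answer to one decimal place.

70.6 dB

The power spreads over a hemisphere of area 2π·r², so L_p = L_w − 10·log₁₀(2π·r²).
2π·r² = 1690 m², 10·log₁₀ of that is 32.279 dB.
L_p = 102.9 − 32.279 = 70.62 dB.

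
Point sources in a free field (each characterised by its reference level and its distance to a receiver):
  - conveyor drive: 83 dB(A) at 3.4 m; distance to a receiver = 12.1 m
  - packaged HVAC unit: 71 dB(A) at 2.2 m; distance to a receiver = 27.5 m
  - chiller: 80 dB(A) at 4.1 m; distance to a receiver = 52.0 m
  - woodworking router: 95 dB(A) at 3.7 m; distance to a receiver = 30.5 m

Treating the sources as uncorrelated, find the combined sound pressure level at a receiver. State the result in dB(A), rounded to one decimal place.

First find each source's level at the receiver (point-source: −20·log₁₀(r/r_ref)), then combine on an intensity basis.
conveyor drive: 83 − 20·log₁₀(12.1/3.4) = 83 − 11.03 = 71.97 dB(A).
packaged HVAC unit: 71 − 20·log₁₀(27.5/2.2) = 71 − 21.94 = 49.06 dB(A).
chiller: 80 − 20·log₁₀(52.0/4.1) = 80 − 22.06 = 57.94 dB(A).
woodworking router: 95 − 20·log₁₀(30.5/3.7) = 95 − 18.32 = 76.68 dB(A).
Σ 10^(L/10) = 6.299e+07 → L_total = 10·log₁₀(6.299e+07) = 77.99 dB(A).

78.0 dB(A)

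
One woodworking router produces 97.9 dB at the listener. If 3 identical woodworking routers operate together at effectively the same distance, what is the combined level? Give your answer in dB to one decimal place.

N identical incoherent sources raise the level by 10·log₁₀ N.
L_total = 97.9 + 10·log₁₀(3) = 97.9 + 4.771 = 102.67 dB.

102.7 dB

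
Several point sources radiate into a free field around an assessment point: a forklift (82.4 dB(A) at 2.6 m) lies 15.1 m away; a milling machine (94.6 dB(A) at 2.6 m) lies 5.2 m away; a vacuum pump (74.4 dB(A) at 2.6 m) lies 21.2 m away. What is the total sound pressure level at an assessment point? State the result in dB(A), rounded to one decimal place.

88.6 dB(A)

Apply inverse-square spreading to bring every level to the receiver, then sum 10^(L/10).
forklift: 82.4 − 20·log₁₀(15.1/2.6) = 82.4 − 15.28 = 67.12 dB(A).
milling machine: 94.6 − 20·log₁₀(5.2/2.6) = 94.6 − 6.02 = 88.58 dB(A).
vacuum pump: 74.4 − 20·log₁₀(21.2/2.6) = 74.4 − 18.23 = 56.17 dB(A).
Σ 10^(L/10) = 7.266e+08 → L_total = 10·log₁₀(7.266e+08) = 88.61 dB(A).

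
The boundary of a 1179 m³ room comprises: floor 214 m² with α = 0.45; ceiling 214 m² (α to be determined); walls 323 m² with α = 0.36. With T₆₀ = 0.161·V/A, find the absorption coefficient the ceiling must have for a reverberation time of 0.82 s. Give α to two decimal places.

From T₆₀ = 0.161·V/A, the target T₆₀ = 0.82 s needs A = 0.161·1179/0.82 = 231.49 m².
Absorption from the other surfaces = 214·0.45 + 323·0.36 = 212.58 m², so the ceiling must supply 18.91 m² over 214 m².
α = 18.91/214 = 0.088.

0.09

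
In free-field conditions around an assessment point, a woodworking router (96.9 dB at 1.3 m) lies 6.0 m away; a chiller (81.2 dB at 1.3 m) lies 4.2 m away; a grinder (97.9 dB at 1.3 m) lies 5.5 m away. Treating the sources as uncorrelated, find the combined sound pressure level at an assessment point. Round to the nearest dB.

Apply inverse-square spreading to bring every level to the receiver, then sum 10^(L/10).
woodworking router: 96.9 − 20·log₁₀(6.0/1.3) = 96.9 − 13.28 = 83.62 dB.
chiller: 81.2 − 20·log₁₀(4.2/1.3) = 81.2 − 10.19 = 71.01 dB.
grinder: 97.9 − 20·log₁₀(5.5/1.3) = 97.9 − 12.53 = 85.37 dB.
Σ 10^(L/10) = 5.870e+08 → L_total = 10·log₁₀(5.870e+08) = 87.69 dB.

88 dB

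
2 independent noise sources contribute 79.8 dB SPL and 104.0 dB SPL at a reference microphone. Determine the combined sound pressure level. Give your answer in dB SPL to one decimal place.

104.0 dB SPL

For uncorrelated sources the intensities add, so convert each level to linear form, sum, and take 10·log₁₀ of the total.
Σ 10^(L/10) = 10^(79.8/10) + 10^(104.0/10) = 2.521e+10.
L_total = 10·log₁₀(2.521e+10) = 104.02 dB SPL.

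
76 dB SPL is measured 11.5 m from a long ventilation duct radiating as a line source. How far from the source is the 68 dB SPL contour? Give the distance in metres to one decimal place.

For a line source L₁ − L₂ = 10·log₁₀(r₂/r₁), so r₂ = r₁·10^((L₁−L₂)/10).
r₂ = 11.5·10^((76−68)/10) = 11.5·10^(8.0/10) = 72.56 m.

72.6 m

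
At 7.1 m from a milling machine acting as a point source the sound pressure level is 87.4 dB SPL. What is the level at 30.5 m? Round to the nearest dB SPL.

75 dB SPL

Spherical spreading from a point source gives a 20·log₁₀(r₂/r₁) drop.
L₂ = 87.4 − 20·log₁₀(30.5/7.1) = 87.4 − 12.661 = 74.74 dB SPL.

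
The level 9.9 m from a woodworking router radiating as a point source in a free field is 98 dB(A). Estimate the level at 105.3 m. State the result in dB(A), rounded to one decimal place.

77.5 dB(A)

For a point source, L₂ = L₁ − 20·log₁₀(r₂/r₁).
L₂ = 98 − 20·log₁₀(105.3/9.9) = 98 − 20.536 = 77.46 dB(A).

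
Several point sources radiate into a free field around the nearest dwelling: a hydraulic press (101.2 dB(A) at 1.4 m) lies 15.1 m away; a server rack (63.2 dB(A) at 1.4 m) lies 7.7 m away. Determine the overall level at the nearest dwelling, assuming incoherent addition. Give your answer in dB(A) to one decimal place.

First find each source's level at the receiver (point-source: −20·log₁₀(r/r_ref)), then combine on an intensity basis.
hydraulic press: 101.2 − 20·log₁₀(15.1/1.4) = 101.2 − 20.66 = 80.54 dB(A).
server rack: 63.2 − 20·log₁₀(7.7/1.4) = 63.2 − 14.81 = 48.39 dB(A).
Σ 10^(L/10) = 1.134e+08 → L_total = 10·log₁₀(1.134e+08) = 80.55 dB(A).

80.5 dB(A)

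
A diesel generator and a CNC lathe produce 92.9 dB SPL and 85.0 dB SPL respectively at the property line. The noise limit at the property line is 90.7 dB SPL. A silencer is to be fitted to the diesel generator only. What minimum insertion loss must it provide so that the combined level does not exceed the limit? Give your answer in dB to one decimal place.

3.6 dB

The untreated sources together contribute 10^(85.0/10) = 3.162e+08, i.e. 85.00 dB SPL.
To meet 90.7 dB SPL overall, the treated diesel generator may contribute at most 10^(90.7/10) − 3.162e+08 = 8.587e+08, i.e. 89.34 dB SPL.
Required insertion loss = 92.9 − 89.34 = 3.56 dB.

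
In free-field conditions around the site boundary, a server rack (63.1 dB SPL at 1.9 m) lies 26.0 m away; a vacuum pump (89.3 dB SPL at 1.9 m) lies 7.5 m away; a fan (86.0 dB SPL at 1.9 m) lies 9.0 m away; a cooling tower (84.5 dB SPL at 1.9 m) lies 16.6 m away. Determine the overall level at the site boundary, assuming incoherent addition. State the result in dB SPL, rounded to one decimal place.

78.8 dB SPL

First find each source's level at the receiver (point-source: −20·log₁₀(r/r_ref)), then combine on an intensity basis.
server rack: 63.1 − 20·log₁₀(26.0/1.9) = 63.1 − 22.72 = 40.38 dB SPL.
vacuum pump: 89.3 − 20·log₁₀(7.5/1.9) = 89.3 − 11.93 = 77.37 dB SPL.
fan: 86.0 − 20·log₁₀(9.0/1.9) = 86.0 − 13.51 = 72.49 dB SPL.
cooling tower: 84.5 − 20·log₁₀(16.6/1.9) = 84.5 − 18.83 = 65.67 dB SPL.
Σ 10^(L/10) = 7.607e+07 → L_total = 10·log₁₀(7.607e+07) = 78.81 dB SPL.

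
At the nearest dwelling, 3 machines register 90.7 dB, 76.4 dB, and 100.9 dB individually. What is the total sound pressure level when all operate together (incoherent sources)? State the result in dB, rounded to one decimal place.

For uncorrelated sources the intensities add, so convert each level to linear form, sum, and take 10·log₁₀ of the total.
Σ 10^(L/10) = 10^(90.7/10) + 10^(76.4/10) + 10^(100.9/10) = 1.352e+10.
L_total = 10·log₁₀(1.352e+10) = 101.31 dB.

101.3 dB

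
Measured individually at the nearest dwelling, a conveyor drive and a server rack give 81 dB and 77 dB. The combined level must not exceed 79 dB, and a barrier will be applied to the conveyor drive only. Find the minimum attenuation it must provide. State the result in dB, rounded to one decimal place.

Fixed contribution from the other source: Σ 10^(L/10) = 10^(77/10) = 5.012e+07 (77.00 dB).
The limit corresponds to 10^(79/10) = 7.943e+07; subtracting the fixed part leaves 2.931e+07 for the conveyor drive, i.e. 74.67 dB.
So the conveyor drive must be reduced from 81 to 74.67 dB: IL = 6.33 dB.

6.3 dB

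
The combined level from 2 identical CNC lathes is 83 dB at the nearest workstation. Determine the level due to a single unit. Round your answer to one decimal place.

80.0 dB

For N identical incoherent sources L_total = L₁ + 10·log₁₀ N, so L₁ = 83 − 10·log₁₀(2) = 83 − 3.010.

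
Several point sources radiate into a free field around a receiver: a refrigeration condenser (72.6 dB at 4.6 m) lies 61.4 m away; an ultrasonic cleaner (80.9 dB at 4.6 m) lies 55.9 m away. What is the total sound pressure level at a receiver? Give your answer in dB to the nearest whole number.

Apply inverse-square spreading to bring every level to the receiver, then sum 10^(L/10).
refrigeration condenser: 72.6 − 20·log₁₀(61.4/4.6) = 72.6 − 22.51 = 50.09 dB.
ultrasonic cleaner: 80.9 − 20·log₁₀(55.9/4.6) = 80.9 − 21.69 = 59.21 dB.
Σ 10^(L/10) = 9.352e+05 → L_total = 10·log₁₀(9.352e+05) = 59.71 dB.

60 dB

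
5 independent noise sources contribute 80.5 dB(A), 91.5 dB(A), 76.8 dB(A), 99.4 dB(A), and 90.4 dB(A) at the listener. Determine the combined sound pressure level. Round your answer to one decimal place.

100.6 dB(A)

For uncorrelated sources the intensities add, so convert each level to linear form, sum, and take 10·log₁₀ of the total.
Σ 10^(L/10) = 10^(80.5/10) + 10^(91.5/10) + 10^(76.8/10) + 10^(99.4/10) + 10^(90.4/10) = 1.138e+10.
L_total = 10·log₁₀(1.138e+10) = 100.56 dB(A).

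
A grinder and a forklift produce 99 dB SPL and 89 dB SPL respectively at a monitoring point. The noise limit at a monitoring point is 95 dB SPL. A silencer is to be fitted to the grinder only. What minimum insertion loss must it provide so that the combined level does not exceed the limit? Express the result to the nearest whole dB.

5 dB

The untreated sources together contribute 10^(89/10) = 7.943e+08, i.e. 89.00 dB SPL.
The limit corresponds to 10^(95/10) = 3.162e+09; subtracting the fixed part leaves 2.368e+09 for the grinder, i.e. 93.74 dB SPL.
So the grinder must be reduced from 99 to 93.74 dB SPL: IL = 5.26 dB.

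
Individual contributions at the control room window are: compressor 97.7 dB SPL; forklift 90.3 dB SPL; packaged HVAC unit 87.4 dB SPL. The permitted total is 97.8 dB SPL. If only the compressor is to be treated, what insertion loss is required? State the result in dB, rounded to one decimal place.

1.3 dB

Everything except the compressor sums to 10^(90.3/10) + 10^(87.4/10) = 1.621e+09 in linear terms, 92.10 dB SPL.
To meet 97.8 dB SPL overall, the treated compressor may contribute at most 10^(97.8/10) − 1.621e+09 = 4.405e+09, i.e. 96.44 dB SPL.
So the compressor must be reduced from 97.7 to 96.44 dB SPL: IL = 1.26 dB.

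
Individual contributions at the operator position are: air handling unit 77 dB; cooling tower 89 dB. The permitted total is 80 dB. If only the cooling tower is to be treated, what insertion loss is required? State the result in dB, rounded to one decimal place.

Fixed contribution from the other source: Σ 10^(L/10) = 10^(77/10) = 5.012e+07 (77.00 dB).
To meet 80 dB overall, the treated cooling tower may contribute at most 10^(80/10) − 5.012e+07 = 4.988e+07, i.e. 76.98 dB.
Required insertion loss = 89 − 76.98 = 12.02 dB.

12.0 dB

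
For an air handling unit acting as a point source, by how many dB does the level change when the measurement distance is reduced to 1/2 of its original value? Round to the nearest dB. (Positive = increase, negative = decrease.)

+6 dB

A point source loses 6 dB per doubling of distance; generally ΔL = −20·log₁₀(r₂/r₁).
ΔL = −20·log₁₀(0.5) = +6.02 dB.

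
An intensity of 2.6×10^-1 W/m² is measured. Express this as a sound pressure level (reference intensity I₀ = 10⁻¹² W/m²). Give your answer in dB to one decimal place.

I/I₀ = 2.6×10^-1/10⁻¹² = 2.6×10^11, and L = 10·log₁₀(I/I₀).
L = 10·(0.4150 + 11) = 114.15 dB.

114.1 dB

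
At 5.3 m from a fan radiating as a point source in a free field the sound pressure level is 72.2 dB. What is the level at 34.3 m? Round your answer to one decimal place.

Point-source attenuation: ΔL = 20·log₁₀(r₂/r₁) = 20·log₁₀(34.3/5.3) = 16.220 dB.
L₂ = 72.2 − 20·log₁₀(34.3/5.3) = 72.2 − 16.220 = 55.98 dB.

56.0 dB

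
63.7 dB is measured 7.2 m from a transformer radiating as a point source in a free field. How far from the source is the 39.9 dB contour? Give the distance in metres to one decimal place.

The 23.8 dB drop corresponds to a distance ratio of 10^(23.8/20) for a point source.
r₂ = 7.2·10^((63.7−39.9)/20) = 7.2·10^(23.8/20) = 111.51 m.

111.5 m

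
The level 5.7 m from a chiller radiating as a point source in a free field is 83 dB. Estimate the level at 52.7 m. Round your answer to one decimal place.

Spherical spreading from a point source gives a 20·log₁₀(r₂/r₁) drop.
L₂ = 83 − 20·log₁₀(52.7/5.7) = 83 − 19.319 = 63.68 dB.

63.7 dB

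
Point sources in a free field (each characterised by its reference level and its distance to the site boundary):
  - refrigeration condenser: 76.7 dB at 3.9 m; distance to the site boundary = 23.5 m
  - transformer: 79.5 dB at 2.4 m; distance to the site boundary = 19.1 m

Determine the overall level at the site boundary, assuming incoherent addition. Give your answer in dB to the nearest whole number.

64 dB

Apply inverse-square spreading to bring every level to the receiver, then sum 10^(L/10).
refrigeration condenser: 76.7 − 20·log₁₀(23.5/3.9) = 76.7 − 15.60 = 61.10 dB.
transformer: 79.5 − 20·log₁₀(19.1/2.4) = 79.5 − 18.02 = 61.48 dB.
Σ 10^(L/10) = 2.695e+06 → L_total = 10·log₁₀(2.695e+06) = 64.31 dB.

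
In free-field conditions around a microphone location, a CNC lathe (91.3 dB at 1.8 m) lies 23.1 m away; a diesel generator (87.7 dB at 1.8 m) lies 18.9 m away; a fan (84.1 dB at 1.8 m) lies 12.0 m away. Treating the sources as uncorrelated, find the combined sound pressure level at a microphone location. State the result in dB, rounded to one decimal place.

Propagate each source to the receiver with L = L_ref − 20·log₁₀(r/r_ref), then add intensities.
CNC lathe: 91.3 − 20·log₁₀(23.1/1.8) = 91.3 − 22.17 = 69.13 dB.
diesel generator: 87.7 − 20·log₁₀(18.9/1.8) = 87.7 − 20.42 = 67.28 dB.
fan: 84.1 − 20·log₁₀(12.0/1.8) = 84.1 − 16.48 = 67.62 dB.
Σ 10^(L/10) = 1.932e+07 → L_total = 10·log₁₀(1.932e+07) = 72.86 dB.

72.9 dB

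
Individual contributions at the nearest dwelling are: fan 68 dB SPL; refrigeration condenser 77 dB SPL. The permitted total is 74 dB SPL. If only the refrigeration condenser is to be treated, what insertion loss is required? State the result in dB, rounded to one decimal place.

Fixed contribution from the other source: Σ 10^(L/10) = 10^(68/10) = 6.310e+06 (68.00 dB SPL).
To meet 74 dB SPL overall, the treated refrigeration condenser may contribute at most 10^(74/10) − 6.310e+06 = 1.881e+07, i.e. 72.74 dB SPL.
Required insertion loss = 77 − 72.74 = 4.26 dB.

4.3 dB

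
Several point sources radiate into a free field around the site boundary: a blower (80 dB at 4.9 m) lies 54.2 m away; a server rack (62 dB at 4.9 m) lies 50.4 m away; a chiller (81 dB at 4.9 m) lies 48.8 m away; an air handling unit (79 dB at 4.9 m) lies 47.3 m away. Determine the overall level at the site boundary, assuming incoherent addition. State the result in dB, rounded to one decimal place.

64.7 dB

Propagate each source to the receiver with L = L_ref − 20·log₁₀(r/r_ref), then add intensities.
blower: 80 − 20·log₁₀(54.2/4.9) = 80 − 20.88 = 59.12 dB.
server rack: 62 − 20·log₁₀(50.4/4.9) = 62 − 20.24 = 41.76 dB.
chiller: 81 − 20·log₁₀(48.8/4.9) = 81 − 19.96 = 61.04 dB.
air handling unit: 79 − 20·log₁₀(47.3/4.9) = 79 − 19.69 = 59.31 dB.
Σ 10^(L/10) = 2.954e+06 → L_total = 10·log₁₀(2.954e+06) = 64.70 dB.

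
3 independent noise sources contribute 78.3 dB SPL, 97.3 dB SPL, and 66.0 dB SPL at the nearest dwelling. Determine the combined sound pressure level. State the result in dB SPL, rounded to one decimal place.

97.4 dB SPL

For uncorrelated sources the intensities add, so convert each level to linear form, sum, and take 10·log₁₀ of the total.
Σ 10^(L/10) = 10^(78.3/10) + 10^(97.3/10) + 10^(66.0/10) = 5.442e+09.
L_total = 10·log₁₀(5.442e+09) = 97.36 dB SPL.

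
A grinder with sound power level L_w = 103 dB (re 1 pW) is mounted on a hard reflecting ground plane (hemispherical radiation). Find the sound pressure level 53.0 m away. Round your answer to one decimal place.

60.5 dB

L_p = L_w − 10·log₁₀(2π·r²) with r = 53.0 m.
2π·r² = 1.765e+04 m², 10·log₁₀ of that is 42.467 dB.
L_p = 103 − 42.467 = 60.53 dB.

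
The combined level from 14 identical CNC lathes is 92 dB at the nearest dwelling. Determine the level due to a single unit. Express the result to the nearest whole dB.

81 dB

Dividing the total intensity by 14 lowers the level by 10·log₁₀ 14 = 11.461 dB: L₁ = 92 − 11.461.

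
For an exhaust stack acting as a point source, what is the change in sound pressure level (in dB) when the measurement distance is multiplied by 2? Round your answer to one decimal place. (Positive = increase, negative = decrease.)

-6.0 dB

Point-source spreading: ΔL = −20·log₁₀(r₂/r₁).
ΔL = −20·log₁₀(2) = -6.02 dB.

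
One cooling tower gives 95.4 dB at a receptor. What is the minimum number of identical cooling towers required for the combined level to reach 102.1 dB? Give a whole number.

Need L₁ + 10·log₁₀ N ≥ 102.1, i.e. log₁₀ N ≥ 0.67.
N ≥ 10^(6.7/10) = 4.677, so N = 5.

5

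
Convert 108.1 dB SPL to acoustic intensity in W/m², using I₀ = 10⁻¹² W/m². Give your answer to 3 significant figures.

L = 10·log₁₀(I/I₀) ⇒ I = I₀·10^(L/10) = 10⁻¹² × 10^10.81.

0.0646 W/m²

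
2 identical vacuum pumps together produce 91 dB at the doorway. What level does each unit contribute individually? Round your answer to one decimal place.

88.0 dB

Dividing the total intensity by 2 lowers the level by 10·log₁₀ 2 = 3.010 dB: L₁ = 91 − 3.010.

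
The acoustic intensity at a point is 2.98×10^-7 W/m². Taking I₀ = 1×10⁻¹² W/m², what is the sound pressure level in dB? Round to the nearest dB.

55 dB

Dividing by I₀ shifts the exponent by 12: I/I₀ = 2.98×10^5.
L = 10·(0.4742 + 5) = 54.74 dB.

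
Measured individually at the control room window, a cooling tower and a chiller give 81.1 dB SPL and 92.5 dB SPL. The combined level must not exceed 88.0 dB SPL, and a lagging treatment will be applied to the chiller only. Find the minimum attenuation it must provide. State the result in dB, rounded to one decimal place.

The untreated sources together contribute 10^(81.1/10) = 1.288e+08, i.e. 81.10 dB SPL.
To meet 88.0 dB SPL overall, the treated chiller may contribute at most 10^(88.0/10) − 1.288e+08 = 5.021e+08, i.e. 87.01 dB SPL.
Required insertion loss = 92.5 − 87.01 = 5.49 dB.

5.5 dB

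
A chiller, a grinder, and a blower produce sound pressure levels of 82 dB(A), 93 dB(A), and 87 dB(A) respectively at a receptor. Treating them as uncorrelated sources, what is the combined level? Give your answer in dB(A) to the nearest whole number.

Incoherent sources combine by intensity addition: L_total = 10·log₁₀(Σ 10^(L_i/10)).
Σ 10^(L/10) = 10^(82/10) + 10^(93/10) + 10^(87/10) = 2.655e+09.
L_total = 10·log₁₀(2.655e+09) = 94.24 dB(A).

94 dB(A)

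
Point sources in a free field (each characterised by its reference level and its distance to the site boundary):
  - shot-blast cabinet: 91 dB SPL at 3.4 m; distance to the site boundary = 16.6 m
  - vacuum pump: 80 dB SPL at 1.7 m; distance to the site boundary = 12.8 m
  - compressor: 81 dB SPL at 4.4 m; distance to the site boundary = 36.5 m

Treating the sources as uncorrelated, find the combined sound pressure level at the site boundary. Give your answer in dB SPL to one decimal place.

Propagate each source to the receiver with L = L_ref − 20·log₁₀(r/r_ref), then add intensities.
shot-blast cabinet: 91 − 20·log₁₀(16.6/3.4) = 91 − 13.77 = 77.23 dB SPL.
vacuum pump: 80 − 20·log₁₀(12.8/1.7) = 80 − 17.54 = 62.46 dB SPL.
compressor: 81 − 20·log₁₀(36.5/4.4) = 81 − 18.38 = 62.62 dB SPL.
Σ 10^(L/10) = 5.641e+07 → L_total = 10·log₁₀(5.641e+07) = 77.51 dB SPL.

77.5 dB SPL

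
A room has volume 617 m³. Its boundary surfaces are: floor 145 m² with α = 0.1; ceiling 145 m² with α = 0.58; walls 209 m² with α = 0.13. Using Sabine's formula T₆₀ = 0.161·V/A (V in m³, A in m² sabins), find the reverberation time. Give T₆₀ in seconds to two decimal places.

0.79 s

A = Σ Sᵢαᵢ = 145·0.1 + 145·0.58 + 209·0.13 = 125.77 m².
T₆₀ = 0.161 × 617 / 125.77 = 0.790 s.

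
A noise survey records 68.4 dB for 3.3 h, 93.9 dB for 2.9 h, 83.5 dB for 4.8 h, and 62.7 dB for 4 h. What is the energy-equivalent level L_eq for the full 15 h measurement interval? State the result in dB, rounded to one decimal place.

87.4 dB

Weight each interval's intensity by its duration and average over T = 15 h:
Σ tᵢ·10^(Lᵢ/10) = 3.3·10^(68.4/10) + 2.9·10^(93.9/10) + 4.8·10^(83.5/10) + 4·10^(62.7/10) = 8.224e+09.
L_eq = 10·log₁₀(8.224e+09/15) = 87.39 dB.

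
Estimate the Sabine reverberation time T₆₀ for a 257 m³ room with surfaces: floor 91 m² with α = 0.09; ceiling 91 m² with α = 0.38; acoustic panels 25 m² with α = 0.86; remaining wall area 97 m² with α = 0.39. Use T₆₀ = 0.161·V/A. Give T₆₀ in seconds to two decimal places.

0.41 s

Total absorption A = 91·0.09 + 91·0.38 + 25·0.86 + 97·0.39 = 102.10 m² sabins.
T₆₀ = 0.161·V/A = 0.161·257/102.10 = 0.405 s.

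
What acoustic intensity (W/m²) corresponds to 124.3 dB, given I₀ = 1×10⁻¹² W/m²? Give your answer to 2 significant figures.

I/I₀ = 10^(124.3/10) = 2.692e+12, so I = 2.692e+12 × 10⁻¹² W/m².

2.7 W/m²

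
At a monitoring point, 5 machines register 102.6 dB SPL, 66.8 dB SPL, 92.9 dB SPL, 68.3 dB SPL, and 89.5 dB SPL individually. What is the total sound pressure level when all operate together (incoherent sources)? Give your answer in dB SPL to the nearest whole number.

103 dB SPL

For uncorrelated sources the intensities add, so convert each level to linear form, sum, and take 10·log₁₀ of the total.
Σ 10^(L/10) = 10^(102.6/10) + 10^(66.8/10) + 10^(92.9/10) + 10^(68.3/10) + 10^(89.5/10) = 2.105e+10.
L_total = 10·log₁₀(2.105e+10) = 103.23 dB SPL.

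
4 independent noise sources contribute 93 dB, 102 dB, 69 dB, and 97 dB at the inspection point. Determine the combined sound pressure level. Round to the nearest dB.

Incoherent sources combine by intensity addition: L_total = 10·log₁₀(Σ 10^(L_i/10)).
Σ 10^(L/10) = 10^(93/10) + 10^(102/10) + 10^(69/10) + 10^(97/10) = 2.286e+10.
L_total = 10·log₁₀(2.286e+10) = 103.59 dB.

104 dB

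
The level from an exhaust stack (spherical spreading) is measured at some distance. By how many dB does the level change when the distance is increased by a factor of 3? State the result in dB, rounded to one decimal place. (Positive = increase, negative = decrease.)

-9.5 dB

A point source loses 6 dB per doubling of distance; generally ΔL = −20·log₁₀(r₂/r₁).
ΔL = −20·log₁₀(3) = -9.54 dB.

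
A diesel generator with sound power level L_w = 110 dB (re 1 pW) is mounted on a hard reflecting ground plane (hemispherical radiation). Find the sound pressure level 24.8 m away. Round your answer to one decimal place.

74.1 dB

L_p = L_w − 10·log₁₀(2π·r²) with r = 24.8 m.
2π·r² = 3864 m², 10·log₁₀ of that is 35.871 dB.
L_p = 110 − 35.871 = 74.13 dB.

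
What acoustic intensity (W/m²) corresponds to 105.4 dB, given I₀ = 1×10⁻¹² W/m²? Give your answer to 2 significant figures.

0.035 W/m²

I = I₀·10^(L/10) = 10⁻¹² × 10^(105.4/10) = 10^(-1.460).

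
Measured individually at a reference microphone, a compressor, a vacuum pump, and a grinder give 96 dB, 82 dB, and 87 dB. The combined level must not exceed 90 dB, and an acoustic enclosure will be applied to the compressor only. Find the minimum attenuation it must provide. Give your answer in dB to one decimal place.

10.7 dB

Fixed contribution from the other sources: Σ 10^(L/10) = 10^(82/10) + 10^(87/10) = 6.597e+08 (88.19 dB).
The limit corresponds to 10^(90/10) = 1.000e+09; subtracting the fixed part leaves 3.403e+08 for the compressor, i.e. 85.32 dB.
Required insertion loss = 96 − 85.32 = 10.68 dB.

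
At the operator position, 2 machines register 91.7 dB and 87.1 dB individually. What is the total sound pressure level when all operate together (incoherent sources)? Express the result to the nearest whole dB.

93 dB

For uncorrelated sources the intensities add, so convert each level to linear form, sum, and take 10·log₁₀ of the total.
Σ 10^(L/10) = 10^(91.7/10) + 10^(87.1/10) = 1.992e+09.
L_total = 10·log₁₀(1.992e+09) = 92.99 dB.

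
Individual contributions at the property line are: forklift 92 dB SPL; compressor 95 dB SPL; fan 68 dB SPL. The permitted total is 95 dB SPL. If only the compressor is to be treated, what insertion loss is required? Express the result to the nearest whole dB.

3 dB

The untreated sources together contribute 10^(92/10) + 10^(68/10) = 1.591e+09, i.e. 92.02 dB SPL.
The limit corresponds to 10^(95/10) = 3.162e+09; subtracting the fixed part leaves 1.571e+09 for the compressor, i.e. 91.96 dB SPL.
Required insertion loss = 95 − 91.96 = 3.04 dB.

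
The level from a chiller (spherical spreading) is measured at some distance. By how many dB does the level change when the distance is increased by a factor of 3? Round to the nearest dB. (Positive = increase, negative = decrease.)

-10 dB

A point source loses 6 dB per doubling of distance; generally ΔL = −20·log₁₀(r₂/r₁).
ΔL = −20·log₁₀(3) = -9.54 dB.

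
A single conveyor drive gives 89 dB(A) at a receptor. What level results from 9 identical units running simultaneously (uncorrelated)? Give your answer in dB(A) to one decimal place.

98.5 dB(A)

With 9 equal, uncorrelated contributions the intensity is 9× that of one unit, giving a rise of 10·log₁₀ 9.
L_total = 89 + 10·log₁₀(9) = 89 + 9.542 = 98.54 dB(A).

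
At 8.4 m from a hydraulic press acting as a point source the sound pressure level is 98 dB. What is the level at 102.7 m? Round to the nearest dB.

Point-source attenuation: ΔL = 20·log₁₀(r₂/r₁) = 20·log₁₀(102.7/8.4) = 21.746 dB.
L₂ = 98 − 20·log₁₀(102.7/8.4) = 98 − 21.746 = 76.25 dB.

76 dB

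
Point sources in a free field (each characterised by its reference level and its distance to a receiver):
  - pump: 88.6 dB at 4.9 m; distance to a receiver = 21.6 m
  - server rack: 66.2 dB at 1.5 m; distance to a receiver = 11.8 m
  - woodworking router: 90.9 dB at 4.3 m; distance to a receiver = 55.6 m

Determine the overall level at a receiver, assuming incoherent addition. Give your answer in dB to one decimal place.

First find each source's level at the receiver (point-source: −20·log₁₀(r/r_ref)), then combine on an intensity basis.
pump: 88.6 − 20·log₁₀(21.6/4.9) = 88.6 − 12.89 = 75.71 dB.
server rack: 66.2 − 20·log₁₀(11.8/1.5) = 66.2 − 17.92 = 48.28 dB.
woodworking router: 90.9 − 20·log₁₀(55.6/4.3) = 90.9 − 22.23 = 68.67 dB.
Σ 10^(L/10) = 4.471e+07 → L_total = 10·log₁₀(4.471e+07) = 76.50 dB.

76.5 dB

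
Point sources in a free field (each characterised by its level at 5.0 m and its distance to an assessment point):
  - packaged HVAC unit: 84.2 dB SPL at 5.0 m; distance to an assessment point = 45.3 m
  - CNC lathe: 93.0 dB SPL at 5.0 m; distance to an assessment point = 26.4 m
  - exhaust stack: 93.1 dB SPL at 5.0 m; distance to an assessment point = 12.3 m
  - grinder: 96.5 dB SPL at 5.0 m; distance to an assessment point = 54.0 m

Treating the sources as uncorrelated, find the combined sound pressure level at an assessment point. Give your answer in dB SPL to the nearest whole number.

87 dB SPL

First find each source's level at the receiver (point-source: −20·log₁₀(r/r_ref)), then combine on an intensity basis.
packaged HVAC unit: 84.2 − 20·log₁₀(45.3/5.0) = 84.2 − 19.14 = 65.06 dB SPL.
CNC lathe: 93.0 − 20·log₁₀(26.4/5.0) = 93.0 − 14.45 = 78.55 dB SPL.
exhaust stack: 93.1 − 20·log₁₀(12.3/5.0) = 93.1 − 7.82 = 85.28 dB SPL.
grinder: 96.5 − 20·log₁₀(54.0/5.0) = 96.5 − 20.67 = 75.83 dB SPL.
Σ 10^(L/10) = 4.505e+08 → L_total = 10·log₁₀(4.505e+08) = 86.54 dB SPL.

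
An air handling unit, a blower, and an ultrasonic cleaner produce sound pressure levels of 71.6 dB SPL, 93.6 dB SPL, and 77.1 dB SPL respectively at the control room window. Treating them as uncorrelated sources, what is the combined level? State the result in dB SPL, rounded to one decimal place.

For uncorrelated sources the intensities add, so convert each level to linear form, sum, and take 10·log₁₀ of the total.
Σ 10^(L/10) = 10^(71.6/10) + 10^(93.6/10) + 10^(77.1/10) = 2.357e+09.
L_total = 10·log₁₀(2.357e+09) = 93.72 dB SPL.

93.7 dB SPL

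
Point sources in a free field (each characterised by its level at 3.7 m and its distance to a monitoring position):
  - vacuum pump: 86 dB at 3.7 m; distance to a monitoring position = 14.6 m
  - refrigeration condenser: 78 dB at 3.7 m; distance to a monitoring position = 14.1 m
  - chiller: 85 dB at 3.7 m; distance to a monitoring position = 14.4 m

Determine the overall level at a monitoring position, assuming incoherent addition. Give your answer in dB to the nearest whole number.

Propagate each source to the receiver with L = L_ref − 20·log₁₀(r/r_ref), then add intensities.
vacuum pump: 86 − 20·log₁₀(14.6/3.7) = 86 − 11.92 = 74.08 dB.
refrigeration condenser: 78 − 20·log₁₀(14.1/3.7) = 78 − 11.62 = 66.38 dB.
chiller: 85 − 20·log₁₀(14.4/3.7) = 85 − 11.80 = 73.20 dB.
Σ 10^(L/10) = 5.079e+07 → L_total = 10·log₁₀(5.079e+07) = 77.06 dB.

77 dB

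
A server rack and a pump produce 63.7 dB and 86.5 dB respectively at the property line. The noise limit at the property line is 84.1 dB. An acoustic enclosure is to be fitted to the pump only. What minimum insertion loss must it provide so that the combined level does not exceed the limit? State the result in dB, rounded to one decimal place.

Everything except the pump sums to 10^(63.7/10) = 2.344e+06 in linear terms, 63.70 dB.
The limit corresponds to 10^(84.1/10) = 2.570e+08; subtracting the fixed part leaves 2.547e+08 for the pump, i.e. 84.06 dB.
Required insertion loss = 86.5 − 84.06 = 2.44 dB.

2.4 dB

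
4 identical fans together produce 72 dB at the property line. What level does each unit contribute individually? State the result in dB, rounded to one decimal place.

66.0 dB

Dividing the total intensity by 4 lowers the level by 10·log₁₀ 4 = 6.021 dB: L₁ = 72 − 6.021.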